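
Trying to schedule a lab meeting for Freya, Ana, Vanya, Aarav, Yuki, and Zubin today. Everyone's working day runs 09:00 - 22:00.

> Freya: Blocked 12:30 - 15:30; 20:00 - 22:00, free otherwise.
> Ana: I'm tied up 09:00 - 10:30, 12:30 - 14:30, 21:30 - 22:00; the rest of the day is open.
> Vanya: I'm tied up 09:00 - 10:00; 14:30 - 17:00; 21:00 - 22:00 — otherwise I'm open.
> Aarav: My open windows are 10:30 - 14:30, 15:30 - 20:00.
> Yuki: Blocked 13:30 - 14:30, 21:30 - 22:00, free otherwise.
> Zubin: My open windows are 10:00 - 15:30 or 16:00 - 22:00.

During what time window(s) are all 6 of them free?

Freya free: 09:00-12:30, 15:30-20:00 (invert busy blocks within the working day).
Ana free: 10:30-12:30, 14:30-21:30 (invert busy blocks within the working day).
Vanya free: 10:00-14:30, 17:00-21:00 (invert busy blocks within the working day).
Aarav free: 10:30-14:30, 15:30-20:00.
Yuki free: 09:00-13:30, 14:30-21:30 (invert busy blocks within the working day).
Zubin free: 10:00-15:30, 16:00-22:00.
Freya ∩ Ana: 10:30-12:30, 15:30-20:00.
Freya ∩ Ana ∩ Vanya: 10:30-12:30, 17:00-20:00.
Freya ∩ Ana ∩ Vanya ∩ Aarav: 10:30-12:30, 17:00-20:00.
Freya ∩ Ana ∩ Vanya ∩ Aarav ∩ Yuki: 10:30-12:30, 17:00-20:00.
Freya ∩ Ana ∩ Vanya ∩ Aarav ∩ Yuki ∩ Zubin: 10:30-12:30, 17:00-20:00.
So the common availability across everyone is 10:30-12:30, 17:00-20:00.

10:30-12:30, 17:00-20:00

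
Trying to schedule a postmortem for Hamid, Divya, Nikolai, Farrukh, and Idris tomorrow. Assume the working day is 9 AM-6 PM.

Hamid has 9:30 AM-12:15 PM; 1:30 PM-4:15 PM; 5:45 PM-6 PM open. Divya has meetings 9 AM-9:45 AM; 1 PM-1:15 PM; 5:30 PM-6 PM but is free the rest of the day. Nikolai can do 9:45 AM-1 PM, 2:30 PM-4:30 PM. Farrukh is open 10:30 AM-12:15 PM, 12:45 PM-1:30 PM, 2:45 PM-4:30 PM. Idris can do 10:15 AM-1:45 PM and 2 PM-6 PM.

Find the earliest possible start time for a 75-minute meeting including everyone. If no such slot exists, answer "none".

Hamid free: 09:30-12:15, 13:30-16:15, 17:45-18:00.
Divya free: 09:45-13:00, 13:15-17:30 (invert busy blocks within the working day).
Nikolai free: 09:45-13:00, 14:30-16:30.
Farrukh free: 10:30-12:15, 12:45-13:30, 14:45-16:30.
Idris free: 10:15-13:45, 14:00-18:00.
Hamid ∩ Divya: 09:45-12:15, 13:30-16:15.
Hamid ∩ Divya ∩ Nikolai: 09:45-12:15, 14:30-16:15.
Hamid ∩ Divya ∩ Nikolai ∩ Farrukh: 10:30-12:15, 14:45-16:15.
Hamid ∩ Divya ∩ Nikolai ∩ Farrukh ∩ Idris: 10:30-12:15, 14:45-16:15.
The first common window of at least 75 minutes is 10:30-12:15, so the earliest start is 10:30.

10:30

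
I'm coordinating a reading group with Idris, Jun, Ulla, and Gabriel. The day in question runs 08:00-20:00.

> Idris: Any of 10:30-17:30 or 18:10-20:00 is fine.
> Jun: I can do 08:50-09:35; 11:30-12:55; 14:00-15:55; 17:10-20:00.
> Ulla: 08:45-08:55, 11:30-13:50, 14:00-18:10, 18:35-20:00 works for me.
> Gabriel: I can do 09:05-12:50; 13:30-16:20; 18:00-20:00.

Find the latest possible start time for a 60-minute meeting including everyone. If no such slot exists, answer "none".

Idris ∩ Jun: 11:30-12:55, 14:00-15:55, 17:10-17:30, 18:10-20:00.
Idris ∩ Jun ∩ Ulla: 11:30-12:55, 14:00-15:55, 17:10-17:30, 18:35-20:00.
Idris ∩ Jun ∩ Ulla ∩ Gabriel: 11:30-12:50, 14:00-15:55, 18:35-20:00.
The last common window of at least 60 minutes is 18:35-20:00; a 60-minute meeting can start as late as 19:00 and still end by 20:00.

19:00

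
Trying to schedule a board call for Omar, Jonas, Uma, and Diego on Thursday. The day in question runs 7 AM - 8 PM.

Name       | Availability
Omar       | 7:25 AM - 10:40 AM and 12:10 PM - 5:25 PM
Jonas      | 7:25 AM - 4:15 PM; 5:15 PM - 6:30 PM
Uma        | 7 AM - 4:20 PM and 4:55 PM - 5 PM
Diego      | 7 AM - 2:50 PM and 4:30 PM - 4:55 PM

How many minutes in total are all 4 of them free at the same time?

Omar ∩ Jonas: 07:25-10:40, 12:10-16:15, 17:15-17:25.
Omar ∩ Jonas ∩ Uma: 07:25-10:40, 12:10-16:15.
Omar ∩ Jonas ∩ Uma ∩ Diego: 07:25-10:40, 12:10-14:50.
Summing the common windows: 195 + 160 = 355 minutes.

355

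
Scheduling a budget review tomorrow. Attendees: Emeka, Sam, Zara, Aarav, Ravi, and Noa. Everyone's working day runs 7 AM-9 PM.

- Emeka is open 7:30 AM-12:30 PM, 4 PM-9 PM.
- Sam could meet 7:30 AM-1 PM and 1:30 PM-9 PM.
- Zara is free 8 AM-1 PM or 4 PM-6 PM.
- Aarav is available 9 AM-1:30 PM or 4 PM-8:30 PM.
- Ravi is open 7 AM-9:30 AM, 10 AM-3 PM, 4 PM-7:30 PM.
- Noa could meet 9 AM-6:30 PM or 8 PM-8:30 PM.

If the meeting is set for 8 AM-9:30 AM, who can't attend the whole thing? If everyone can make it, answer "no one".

Emeka: free for 08:00-09:30. Sam: free for 08:00-09:30. Zara: free for 08:00-09:30. Aarav: not fully free for 08:00-09:30. Ravi: free for 08:00-09:30. Noa: not fully free for 08:00-09:30.

Aarav, Noa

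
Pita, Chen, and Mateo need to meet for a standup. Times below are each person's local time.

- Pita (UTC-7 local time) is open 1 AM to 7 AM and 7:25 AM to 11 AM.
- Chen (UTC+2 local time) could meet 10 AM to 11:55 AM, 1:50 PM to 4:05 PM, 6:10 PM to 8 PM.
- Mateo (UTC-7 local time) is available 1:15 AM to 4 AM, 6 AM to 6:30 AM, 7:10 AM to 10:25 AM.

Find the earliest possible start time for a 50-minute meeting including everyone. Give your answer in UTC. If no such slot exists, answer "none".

08:15

Pita in UTC: 08:00-14:00, 14:25-18:00 (add 7h to convert from UTC-7).
Chen in UTC: 08:00-09:55, 11:50-14:05, 16:10-18:00 (subtract 2h to convert from UTC+2).
Mateo in UTC: 08:15-11:00, 13:00-13:30, 14:10-17:25 (add 7h to convert from UTC-7).
Pita ∩ Chen: 08:00-09:55, 11:50-14:00, 16:10-18:00.
Pita ∩ Chen ∩ Mateo: 08:15-09:55, 13:00-13:30, 16:10-17:25.
The first common window of at least 50 minutes is 08:15-09:55, so the earliest start is 08:15.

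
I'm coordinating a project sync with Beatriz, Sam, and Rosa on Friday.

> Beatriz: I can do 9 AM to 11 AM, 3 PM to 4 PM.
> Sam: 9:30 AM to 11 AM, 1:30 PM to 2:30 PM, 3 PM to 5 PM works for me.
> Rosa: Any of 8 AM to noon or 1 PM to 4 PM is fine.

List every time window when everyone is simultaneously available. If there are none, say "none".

09:30-11:00, 15:00-16:00

Beatriz ∩ Sam: 09:30-11:00, 15:00-16:00.
Beatriz ∩ Sam ∩ Rosa: 09:30-11:00, 15:00-16:00.
Those are the intersection windows.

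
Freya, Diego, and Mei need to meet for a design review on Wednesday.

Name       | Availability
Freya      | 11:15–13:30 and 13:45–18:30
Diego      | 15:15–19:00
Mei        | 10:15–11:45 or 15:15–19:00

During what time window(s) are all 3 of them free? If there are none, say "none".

Freya ∩ Diego: 15:15-18:30.
Freya ∩ Diego ∩ Mei: 15:15-18:30.
So the common availability across everyone is 15:15-18:30.

15:15-18:30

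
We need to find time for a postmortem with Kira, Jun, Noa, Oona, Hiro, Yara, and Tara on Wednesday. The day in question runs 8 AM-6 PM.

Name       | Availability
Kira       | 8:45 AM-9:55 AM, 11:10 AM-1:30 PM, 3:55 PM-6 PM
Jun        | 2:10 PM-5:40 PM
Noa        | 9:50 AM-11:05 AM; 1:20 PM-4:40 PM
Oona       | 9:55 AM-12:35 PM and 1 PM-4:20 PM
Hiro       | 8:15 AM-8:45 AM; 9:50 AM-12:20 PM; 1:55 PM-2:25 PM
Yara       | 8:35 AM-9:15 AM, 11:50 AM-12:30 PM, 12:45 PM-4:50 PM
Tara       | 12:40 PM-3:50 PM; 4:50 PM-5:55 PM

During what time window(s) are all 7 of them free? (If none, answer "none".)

Kira ∩ Jun: 15:55-17:40.
Kira ∩ Jun ∩ Noa: 15:55-16:40.
Kira ∩ Jun ∩ Noa ∩ Oona: 15:55-16:20.
Kira ∩ Jun ∩ Noa ∩ Oona ∩ Hiro: ∅.
Kira ∩ Jun ∩ Noa ∩ Oona ∩ Hiro ∩ Yara: ∅.
Kira ∩ Jun ∩ Noa ∩ Oona ∩ Hiro ∩ Yara ∩ Tara: ∅.
There is no time when everyone is free.

none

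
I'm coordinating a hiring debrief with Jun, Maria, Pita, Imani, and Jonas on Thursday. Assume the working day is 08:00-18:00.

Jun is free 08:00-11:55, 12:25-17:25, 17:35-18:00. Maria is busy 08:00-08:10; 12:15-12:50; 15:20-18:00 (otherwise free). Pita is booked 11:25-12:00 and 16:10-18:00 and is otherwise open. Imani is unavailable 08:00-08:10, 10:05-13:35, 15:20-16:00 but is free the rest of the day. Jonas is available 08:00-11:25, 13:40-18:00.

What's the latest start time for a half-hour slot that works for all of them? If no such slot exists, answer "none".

Jun free: 08:00-11:55, 12:25-17:25, 17:35-18:00.
Maria free: 08:10-12:15, 12:50-15:20 (invert busy blocks within the working day).
Pita free: 08:00-11:25, 12:00-16:10 (invert busy blocks within the working day).
Imani free: 08:10-10:05, 13:35-15:20, 16:00-18:00 (invert busy blocks within the working day).
Jonas free: 08:00-11:25, 13:40-18:00.
Jun ∩ Maria: 08:10-11:55, 12:50-15:20.
Jun ∩ Maria ∩ Pita: 08:10-11:25, 12:50-15:20.
Jun ∩ Maria ∩ Pita ∩ Imani: 08:10-10:05, 13:35-15:20.
Jun ∩ Maria ∩ Pita ∩ Imani ∩ Jonas: 08:10-10:05, 13:40-15:20.
Those are the intersection windows.
The last common window of at least 30 minutes is 13:40-15:20; a 30-minute meeting can start as late as 14:50 and still end by 15:20.

14:50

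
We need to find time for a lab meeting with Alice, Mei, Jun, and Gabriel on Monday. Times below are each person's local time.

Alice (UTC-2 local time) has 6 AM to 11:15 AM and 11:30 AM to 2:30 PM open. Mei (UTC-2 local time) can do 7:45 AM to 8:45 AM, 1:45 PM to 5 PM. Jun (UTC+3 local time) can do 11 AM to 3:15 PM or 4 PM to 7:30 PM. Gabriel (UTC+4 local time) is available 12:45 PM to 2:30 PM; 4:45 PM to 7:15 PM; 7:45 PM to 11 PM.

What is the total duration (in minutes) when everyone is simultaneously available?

Alice in UTC: 08:00-13:15, 13:30-16:30 (add 2h to convert from UTC-2).
Mei in UTC: 09:45-10:45, 15:45-19:00 (add 2h to convert from UTC-2).
Jun in UTC: 08:00-12:15, 13:00-16:30 (subtract 3h to convert from UTC+3).
Gabriel in UTC: 08:45-10:30, 12:45-15:15, 15:45-19:00 (subtract 4h to convert from UTC+4).
Alice ∩ Mei: 09:45-10:45, 15:45-16:30.
Alice ∩ Mei ∩ Jun: 09:45-10:45, 15:45-16:30.
Alice ∩ Mei ∩ Jun ∩ Gabriel: 09:45-10:30, 15:45-16:30.
Summing the common windows: 45 + 45 = 90 minutes.

90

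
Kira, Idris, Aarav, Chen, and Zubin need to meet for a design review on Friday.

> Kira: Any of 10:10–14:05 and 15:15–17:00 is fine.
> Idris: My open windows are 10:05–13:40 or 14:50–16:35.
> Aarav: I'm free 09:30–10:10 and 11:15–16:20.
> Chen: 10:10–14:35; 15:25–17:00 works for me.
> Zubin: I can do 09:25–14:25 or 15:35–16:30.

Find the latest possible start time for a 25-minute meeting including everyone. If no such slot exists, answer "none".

15:55

Kira ∩ Idris: 10:10-13:40, 15:15-16:35.
Kira ∩ Idris ∩ Aarav: 11:15-13:40, 15:15-16:20.
Kira ∩ Idris ∩ Aarav ∩ Chen: 11:15-13:40, 15:25-16:20.
Kira ∩ Idris ∩ Aarav ∩ Chen ∩ Zubin: 11:15-13:40, 15:35-16:20.
Those are the intersection windows.
The last common window of at least 25 minutes is 15:35-16:20; a 25-minute meeting can start as late as 15:55 and still end by 16:20.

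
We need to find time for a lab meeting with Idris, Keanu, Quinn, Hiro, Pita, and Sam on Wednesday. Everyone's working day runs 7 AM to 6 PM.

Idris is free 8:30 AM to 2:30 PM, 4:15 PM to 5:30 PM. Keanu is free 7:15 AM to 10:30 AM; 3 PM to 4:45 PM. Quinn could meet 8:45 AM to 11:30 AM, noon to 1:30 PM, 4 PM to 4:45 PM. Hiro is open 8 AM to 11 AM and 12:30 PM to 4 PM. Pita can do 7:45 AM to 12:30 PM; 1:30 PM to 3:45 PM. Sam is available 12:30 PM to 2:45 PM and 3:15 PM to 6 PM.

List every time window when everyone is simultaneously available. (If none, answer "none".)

Idris ∩ Keanu: 08:30-10:30, 16:15-16:45.
Idris ∩ Keanu ∩ Quinn: 08:45-10:30, 16:15-16:45.
Idris ∩ Keanu ∩ Quinn ∩ Hiro: 08:45-10:30.
Idris ∩ Keanu ∩ Quinn ∩ Hiro ∩ Pita: 08:45-10:30.
Idris ∩ Keanu ∩ Quinn ∩ Hiro ∩ Pita ∩ Sam: ∅.
There is no time when everyone is free.

none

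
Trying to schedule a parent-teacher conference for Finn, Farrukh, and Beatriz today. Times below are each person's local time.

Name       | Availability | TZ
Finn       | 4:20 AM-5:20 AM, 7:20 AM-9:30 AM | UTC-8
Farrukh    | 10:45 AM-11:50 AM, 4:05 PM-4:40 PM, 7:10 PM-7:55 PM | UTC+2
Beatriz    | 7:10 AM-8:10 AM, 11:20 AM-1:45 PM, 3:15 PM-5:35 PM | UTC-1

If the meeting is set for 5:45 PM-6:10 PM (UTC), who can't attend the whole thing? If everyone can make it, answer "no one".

Farrukh, Finn

Finn in UTC: 12:20-13:20, 15:20-17:30 (add 8h to convert from UTC-8).
Farrukh in UTC: 08:45-09:50, 14:05-14:40, 17:10-17:55 (subtract 2h to convert from UTC+2).
Beatriz in UTC: 08:10-09:10, 12:20-14:45, 16:15-18:35 (add 1h to convert from UTC-1).
Finn: not fully free for 17:45-18:10. Farrukh: not fully free for 17:45-18:10. Beatriz: free for 17:45-18:10.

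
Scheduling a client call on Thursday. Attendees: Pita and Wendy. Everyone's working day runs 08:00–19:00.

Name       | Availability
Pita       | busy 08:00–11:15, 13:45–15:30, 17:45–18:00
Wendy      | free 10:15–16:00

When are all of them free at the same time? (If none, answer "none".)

Pita free: 11:15-13:45, 15:30-17:45, 18:00-19:00 (invert busy blocks within the working day).
Wendy free: 10:15-16:00.
Pita ∩ Wendy: 11:15-13:45, 15:30-16:00.
Those are the intersection windows.

11:15-13:45, 15:30-16:00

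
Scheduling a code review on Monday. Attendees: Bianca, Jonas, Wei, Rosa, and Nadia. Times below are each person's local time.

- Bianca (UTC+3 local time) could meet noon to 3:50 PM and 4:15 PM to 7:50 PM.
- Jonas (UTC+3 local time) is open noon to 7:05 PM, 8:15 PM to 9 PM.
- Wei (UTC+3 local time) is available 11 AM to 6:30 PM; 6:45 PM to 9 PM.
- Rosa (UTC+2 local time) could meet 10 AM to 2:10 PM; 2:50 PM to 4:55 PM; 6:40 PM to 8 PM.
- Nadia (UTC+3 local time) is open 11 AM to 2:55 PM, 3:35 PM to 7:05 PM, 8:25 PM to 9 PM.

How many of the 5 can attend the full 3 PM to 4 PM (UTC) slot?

3

Bianca in UTC: 09:00-12:50, 13:15-16:50 (subtract 3h to convert from UTC+3).
Jonas in UTC: 09:00-16:05, 17:15-18:00 (subtract 3h to convert from UTC+3).
Wei in UTC: 08:00-15:30, 15:45-18:00 (subtract 3h to convert from UTC+3).
Rosa in UTC: 08:00-12:10, 12:50-14:55, 16:40-18:00 (subtract 2h to convert from UTC+2).
Nadia in UTC: 08:00-11:55, 12:35-16:05, 17:25-18:00 (subtract 3h to convert from UTC+3).
Bianca, Jonas, and Nadia can make the full 15:00-16:00 slot — that's 3.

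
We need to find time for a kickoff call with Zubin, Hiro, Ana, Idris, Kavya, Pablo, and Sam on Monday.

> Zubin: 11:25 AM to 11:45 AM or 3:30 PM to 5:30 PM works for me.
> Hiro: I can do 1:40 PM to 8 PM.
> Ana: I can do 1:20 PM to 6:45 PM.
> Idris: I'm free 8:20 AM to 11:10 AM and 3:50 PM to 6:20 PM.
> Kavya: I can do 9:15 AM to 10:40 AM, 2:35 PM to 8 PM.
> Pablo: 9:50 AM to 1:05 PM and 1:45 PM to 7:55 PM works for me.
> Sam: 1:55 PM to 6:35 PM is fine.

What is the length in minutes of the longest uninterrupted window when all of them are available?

Zubin ∩ Hiro: 15:30-17:30.
Zubin ∩ Hiro ∩ Ana: 15:30-17:30.
Zubin ∩ Hiro ∩ Ana ∩ Idris: 15:50-17:30.
Zubin ∩ Hiro ∩ Ana ∩ Idris ∩ Kavya: 15:50-17:30.
Zubin ∩ Hiro ∩ Ana ∩ Idris ∩ Kavya ∩ Pablo: 15:50-17:30.
Zubin ∩ Hiro ∩ Ana ∩ Idris ∩ Kavya ∩ Pablo ∩ Sam: 15:50-17:30.
The longest is 15:50-17:30 at 100 minutes.

100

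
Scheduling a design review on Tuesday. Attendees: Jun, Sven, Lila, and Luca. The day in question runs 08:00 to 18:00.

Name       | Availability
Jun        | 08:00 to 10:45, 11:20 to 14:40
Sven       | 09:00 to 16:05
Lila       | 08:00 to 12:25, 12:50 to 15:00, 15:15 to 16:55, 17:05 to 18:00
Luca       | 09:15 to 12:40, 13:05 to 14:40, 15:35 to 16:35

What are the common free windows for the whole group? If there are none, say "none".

09:15-10:45, 11:20-12:25, 13:05-14:40

Jun ∩ Sven: 09:00-10:45, 11:20-14:40.
Jun ∩ Sven ∩ Lila: 09:00-10:45, 11:20-12:25, 12:50-14:40.
Jun ∩ Sven ∩ Lila ∩ Luca: 09:15-10:45, 11:20-12:25, 13:05-14:40.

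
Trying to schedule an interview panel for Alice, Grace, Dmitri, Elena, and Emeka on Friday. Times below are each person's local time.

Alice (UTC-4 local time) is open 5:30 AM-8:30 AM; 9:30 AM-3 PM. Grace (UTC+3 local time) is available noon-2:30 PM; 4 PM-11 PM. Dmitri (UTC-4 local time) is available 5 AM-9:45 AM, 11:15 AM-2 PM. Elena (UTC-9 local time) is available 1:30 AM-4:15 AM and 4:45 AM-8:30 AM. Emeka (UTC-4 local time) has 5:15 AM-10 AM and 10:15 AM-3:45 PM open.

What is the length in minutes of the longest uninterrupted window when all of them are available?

Alice in UTC: 09:30-12:30, 13:30-19:00 (add 4h to convert from UTC-4).
Grace in UTC: 09:00-11:30, 13:00-20:00 (subtract 3h to convert from UTC+3).
Dmitri in UTC: 09:00-13:45, 15:15-18:00 (add 4h to convert from UTC-4).
Elena in UTC: 10:30-13:15, 13:45-17:30 (add 9h to convert from UTC-9).
Emeka in UTC: 09:15-14:00, 14:15-19:45 (add 4h to convert from UTC-4).
Alice ∩ Grace: 09:30-11:30, 13:30-19:00.
Alice ∩ Grace ∩ Dmitri: 09:30-11:30, 13:30-13:45, 15:15-18:00.
Alice ∩ Grace ∩ Dmitri ∩ Elena: 10:30-11:30, 15:15-17:30.
Alice ∩ Grace ∩ Dmitri ∩ Elena ∩ Emeka: 10:30-11:30, 15:15-17:30.
The longest is 15:15-17:30 at 135 minutes.

135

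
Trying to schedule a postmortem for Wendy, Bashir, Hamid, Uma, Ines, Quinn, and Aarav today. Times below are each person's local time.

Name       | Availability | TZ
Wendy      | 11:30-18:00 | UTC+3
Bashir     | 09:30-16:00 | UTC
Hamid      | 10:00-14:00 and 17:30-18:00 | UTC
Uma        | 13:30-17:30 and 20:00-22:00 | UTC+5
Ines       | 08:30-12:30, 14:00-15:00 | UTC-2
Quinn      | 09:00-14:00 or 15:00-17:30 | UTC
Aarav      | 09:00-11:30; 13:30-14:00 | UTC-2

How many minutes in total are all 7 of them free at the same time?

Wendy in UTC: 08:30-15:00 (subtract 3h to convert from UTC+3).
Bashir in UTC: 09:30-16:00.
Hamid in UTC: 10:00-14:00, 17:30-18:00.
Uma in UTC: 08:30-12:30, 15:00-17:00 (subtract 5h to convert from UTC+5).
Ines in UTC: 10:30-14:30, 16:00-17:00 (add 2h to convert from UTC-2).
Quinn in UTC: 09:00-14:00, 15:00-17:30.
Aarav in UTC: 11:00-13:30, 15:30-16:00 (add 2h to convert from UTC-2).
Wendy ∩ Bashir: 09:30-15:00.
Wendy ∩ Bashir ∩ Hamid: 10:00-14:00.
Wendy ∩ Bashir ∩ Hamid ∩ Uma: 10:00-12:30.
Wendy ∩ Bashir ∩ Hamid ∩ Uma ∩ Ines: 10:30-12:30.
Wendy ∩ Bashir ∩ Hamid ∩ Uma ∩ Ines ∩ Quinn: 10:30-12:30.
Wendy ∩ Bashir ∩ Hamid ∩ Uma ∩ Ines ∩ Quinn ∩ Aarav: 11:00-12:30.
So the common availability across everyone is 11:00-12:30.
That's a single block of 90 minutes.

90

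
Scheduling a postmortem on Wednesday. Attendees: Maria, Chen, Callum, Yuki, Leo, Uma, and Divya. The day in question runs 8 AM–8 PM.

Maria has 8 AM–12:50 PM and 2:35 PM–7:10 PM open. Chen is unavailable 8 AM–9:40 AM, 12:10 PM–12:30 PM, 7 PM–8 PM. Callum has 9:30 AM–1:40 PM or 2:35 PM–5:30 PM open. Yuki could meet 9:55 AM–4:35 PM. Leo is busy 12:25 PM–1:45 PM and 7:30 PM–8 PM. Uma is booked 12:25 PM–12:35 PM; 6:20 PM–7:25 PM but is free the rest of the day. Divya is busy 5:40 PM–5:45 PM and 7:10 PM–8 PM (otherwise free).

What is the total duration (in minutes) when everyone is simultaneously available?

255

Maria free: 08:00-12:50, 14:35-19:10.
Chen free: 09:40-12:10, 12:30-19:00 (invert busy blocks within the working day).
Callum free: 09:30-13:40, 14:35-17:30.
Yuki free: 09:55-16:35.
Leo free: 08:00-12:25, 13:45-19:30 (invert busy blocks within the working day).
Uma free: 08:00-12:25, 12:35-18:20, 19:25-20:00 (invert busy blocks within the working day).
Divya free: 08:00-17:40, 17:45-19:10 (invert busy blocks within the working day).
Maria ∩ Chen: 09:40-12:10, 12:30-12:50, 14:35-19:00.
Maria ∩ Chen ∩ Callum: 09:40-12:10, 12:30-12:50, 14:35-17:30.
Maria ∩ Chen ∩ Callum ∩ Yuki: 09:55-12:10, 12:30-12:50, 14:35-16:35.
Maria ∩ Chen ∩ Callum ∩ Yuki ∩ Leo: 09:55-12:10, 14:35-16:35.
Maria ∩ Chen ∩ Callum ∩ Yuki ∩ Leo ∩ Uma: 09:55-12:10, 14:35-16:35.
Maria ∩ Chen ∩ Callum ∩ Yuki ∩ Leo ∩ Uma ∩ Divya: 09:55-12:10, 14:35-16:35.
Those are the intersection windows.
Summing the common windows: 135 + 120 = 255 minutes.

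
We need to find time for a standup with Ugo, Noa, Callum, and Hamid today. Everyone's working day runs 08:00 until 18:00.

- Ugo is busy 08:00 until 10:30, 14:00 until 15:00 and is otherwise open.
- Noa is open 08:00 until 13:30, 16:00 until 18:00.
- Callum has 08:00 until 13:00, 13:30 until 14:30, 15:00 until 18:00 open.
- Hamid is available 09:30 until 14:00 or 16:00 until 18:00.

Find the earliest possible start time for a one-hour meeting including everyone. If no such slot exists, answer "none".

Ugo free: 10:30-14:00, 15:00-18:00 (invert busy blocks within the working day).
Noa free: 08:00-13:30, 16:00-18:00.
Callum free: 08:00-13:00, 13:30-14:30, 15:00-18:00.
Hamid free: 09:30-14:00, 16:00-18:00.
Ugo ∩ Noa: 10:30-13:30, 16:00-18:00.
Ugo ∩ Noa ∩ Callum: 10:30-13:00, 16:00-18:00.
Ugo ∩ Noa ∩ Callum ∩ Hamid: 10:30-13:00, 16:00-18:00.
The first common window of at least 60 minutes is 10:30-13:00, so the earliest start is 10:30.

10:30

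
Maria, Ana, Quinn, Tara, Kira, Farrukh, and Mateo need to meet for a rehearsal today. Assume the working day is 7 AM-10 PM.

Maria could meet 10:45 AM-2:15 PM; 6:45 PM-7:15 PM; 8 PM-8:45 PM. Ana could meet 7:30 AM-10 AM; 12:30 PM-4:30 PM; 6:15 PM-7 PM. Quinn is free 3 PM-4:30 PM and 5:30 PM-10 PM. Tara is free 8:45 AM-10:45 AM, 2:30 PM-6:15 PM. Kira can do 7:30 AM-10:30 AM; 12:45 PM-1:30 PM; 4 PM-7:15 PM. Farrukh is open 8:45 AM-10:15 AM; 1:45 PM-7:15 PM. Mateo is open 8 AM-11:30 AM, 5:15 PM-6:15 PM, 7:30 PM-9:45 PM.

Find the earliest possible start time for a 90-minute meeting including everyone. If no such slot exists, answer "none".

none

Maria ∩ Ana: 12:30-14:15, 18:45-19:00.
Maria ∩ Ana ∩ Quinn: 18:45-19:00.
Maria ∩ Ana ∩ Quinn ∩ Tara: ∅.
Maria ∩ Ana ∩ Quinn ∩ Tara ∩ Kira: ∅.
Maria ∩ Ana ∩ Quinn ∩ Tara ∩ Kira ∩ Farrukh: ∅.
Maria ∩ Ana ∩ Quinn ∩ Tara ∩ Kira ∩ Farrukh ∩ Mateo: ∅.
There is no time when everyone is free.
No common window is at least 90 minutes long.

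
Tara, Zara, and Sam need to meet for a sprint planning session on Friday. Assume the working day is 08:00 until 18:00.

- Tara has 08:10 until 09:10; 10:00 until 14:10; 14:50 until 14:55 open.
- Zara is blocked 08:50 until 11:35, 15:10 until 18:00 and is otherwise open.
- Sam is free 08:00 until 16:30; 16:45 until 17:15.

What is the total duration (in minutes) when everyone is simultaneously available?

Tara free: 08:10-09:10, 10:00-14:10, 14:50-14:55.
Zara free: 08:00-08:50, 11:35-15:10 (invert busy blocks within the working day).
Sam free: 08:00-16:30, 16:45-17:15.
Tara ∩ Zara: 08:10-08:50, 11:35-14:10, 14:50-14:55.
Tara ∩ Zara ∩ Sam: 08:10-08:50, 11:35-14:10, 14:50-14:55.
Those are the intersection windows.
Summing the common windows: 40 + 155 + 5 = 200 minutes.

200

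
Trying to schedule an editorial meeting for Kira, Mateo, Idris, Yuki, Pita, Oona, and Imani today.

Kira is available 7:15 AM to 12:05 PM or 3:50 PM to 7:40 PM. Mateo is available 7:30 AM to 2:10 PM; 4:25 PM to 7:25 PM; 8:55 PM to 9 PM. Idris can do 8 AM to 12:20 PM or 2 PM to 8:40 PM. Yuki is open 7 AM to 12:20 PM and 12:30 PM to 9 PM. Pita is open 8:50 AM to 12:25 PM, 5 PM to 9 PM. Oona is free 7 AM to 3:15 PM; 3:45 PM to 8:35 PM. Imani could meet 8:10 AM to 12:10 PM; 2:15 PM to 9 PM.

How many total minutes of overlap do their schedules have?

Kira ∩ Mateo: 07:30-12:05, 16:25-19:25.
Kira ∩ Mateo ∩ Idris: 08:00-12:05, 16:25-19:25.
Kira ∩ Mateo ∩ Idris ∩ Yuki: 08:00-12:05, 16:25-19:25.
Kira ∩ Mateo ∩ Idris ∩ Yuki ∩ Pita: 08:50-12:05, 17:00-19:25.
Kira ∩ Mateo ∩ Idris ∩ Yuki ∩ Pita ∩ Oona: 08:50-12:05, 17:00-19:25.
Kira ∩ Mateo ∩ Idris ∩ Yuki ∩ Pita ∩ Oona ∩ Imani: 08:50-12:05, 17:00-19:25.
Summing the common windows: 195 + 145 = 340 minutes.

340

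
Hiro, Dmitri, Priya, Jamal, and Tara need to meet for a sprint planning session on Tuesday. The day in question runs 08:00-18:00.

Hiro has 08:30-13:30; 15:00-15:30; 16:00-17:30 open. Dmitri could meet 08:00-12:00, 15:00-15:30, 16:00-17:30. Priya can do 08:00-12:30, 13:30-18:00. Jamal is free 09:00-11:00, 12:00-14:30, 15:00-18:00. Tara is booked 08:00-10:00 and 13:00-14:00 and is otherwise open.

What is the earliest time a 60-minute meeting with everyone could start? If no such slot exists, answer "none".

10:00

Hiro free: 08:30-13:30, 15:00-15:30, 16:00-17:30.
Dmitri free: 08:00-12:00, 15:00-15:30, 16:00-17:30.
Priya free: 08:00-12:30, 13:30-18:00.
Jamal free: 09:00-11:00, 12:00-14:30, 15:00-18:00.
Tara free: 10:00-13:00, 14:00-18:00 (invert busy blocks within the working day).
Hiro ∩ Dmitri: 08:30-12:00, 15:00-15:30, 16:00-17:30.
Hiro ∩ Dmitri ∩ Priya: 08:30-12:00, 15:00-15:30, 16:00-17:30.
Hiro ∩ Dmitri ∩ Priya ∩ Jamal: 09:00-11:00, 15:00-15:30, 16:00-17:30.
Hiro ∩ Dmitri ∩ Priya ∩ Jamal ∩ Tara: 10:00-11:00, 15:00-15:30, 16:00-17:30.
The first common window of at least 60 minutes is 10:00-11:00, so the earliest start is 10:00.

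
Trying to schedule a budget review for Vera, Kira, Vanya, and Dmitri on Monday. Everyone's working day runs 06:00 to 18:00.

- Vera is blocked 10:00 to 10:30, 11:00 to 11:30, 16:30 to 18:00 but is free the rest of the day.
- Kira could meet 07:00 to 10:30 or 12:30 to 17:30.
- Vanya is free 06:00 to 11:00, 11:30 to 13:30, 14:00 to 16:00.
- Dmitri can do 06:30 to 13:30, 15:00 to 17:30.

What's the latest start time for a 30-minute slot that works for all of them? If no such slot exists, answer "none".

Vera free: 06:00-10:00, 10:30-11:00, 11:30-16:30 (invert busy blocks within the working day).
Kira free: 07:00-10:30, 12:30-17:30.
Vanya free: 06:00-11:00, 11:30-13:30, 14:00-16:00.
Dmitri free: 06:30-13:30, 15:00-17:30.
Vera ∩ Kira: 07:00-10:00, 12:30-16:30.
Vera ∩ Kira ∩ Vanya: 07:00-10:00, 12:30-13:30, 14:00-16:00.
Vera ∩ Kira ∩ Vanya ∩ Dmitri: 07:00-10:00, 12:30-13:30, 15:00-16:00.
The last common window of at least 30 minutes is 15:00-16:00; a 30-minute meeting can start as late as 15:30 and still end by 16:00.

15:30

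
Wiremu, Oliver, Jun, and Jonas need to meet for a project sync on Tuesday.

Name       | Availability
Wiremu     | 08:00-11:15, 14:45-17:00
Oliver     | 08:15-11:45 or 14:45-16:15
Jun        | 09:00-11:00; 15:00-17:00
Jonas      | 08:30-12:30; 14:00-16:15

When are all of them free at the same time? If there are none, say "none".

Wiremu ∩ Oliver: 08:15-11:15, 14:45-16:15.
Wiremu ∩ Oliver ∩ Jun: 09:00-11:00, 15:00-16:15.
Wiremu ∩ Oliver ∩ Jun ∩ Jonas: 09:00-11:00, 15:00-16:15.

09:00-11:00, 15:00-16:15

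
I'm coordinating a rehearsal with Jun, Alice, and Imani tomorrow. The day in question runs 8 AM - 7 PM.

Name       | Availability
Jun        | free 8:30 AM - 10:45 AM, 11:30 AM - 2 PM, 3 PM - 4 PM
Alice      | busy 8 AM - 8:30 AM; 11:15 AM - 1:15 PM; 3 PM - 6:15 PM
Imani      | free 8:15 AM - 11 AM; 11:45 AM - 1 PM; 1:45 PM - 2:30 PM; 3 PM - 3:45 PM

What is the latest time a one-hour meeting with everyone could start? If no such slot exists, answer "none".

Jun free: 08:30-10:45, 11:30-14:00, 15:00-16:00.
Alice free: 08:30-11:15, 13:15-15:00, 18:15-19:00 (invert busy blocks within the working day).
Imani free: 08:15-11:00, 11:45-13:00, 13:45-14:30, 15:00-15:45.
Jun ∩ Alice: 08:30-10:45, 13:15-14:00.
Jun ∩ Alice ∩ Imani: 08:30-10:45, 13:45-14:00.
The last common window of at least 60 minutes is 08:30-10:45; a 60-minute meeting can start as late as 09:45 and still end by 10:45.

09:45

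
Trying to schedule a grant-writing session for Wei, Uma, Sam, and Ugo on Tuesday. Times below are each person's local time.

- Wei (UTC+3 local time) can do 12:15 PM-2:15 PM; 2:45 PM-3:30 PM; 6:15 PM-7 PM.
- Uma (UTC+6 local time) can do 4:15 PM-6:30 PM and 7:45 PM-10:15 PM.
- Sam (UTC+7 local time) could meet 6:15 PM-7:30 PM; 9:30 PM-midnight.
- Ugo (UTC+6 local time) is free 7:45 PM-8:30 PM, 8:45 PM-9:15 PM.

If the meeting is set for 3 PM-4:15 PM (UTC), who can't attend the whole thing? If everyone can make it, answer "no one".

Ugo, Wei

Wei in UTC: 09:15-11:15, 11:45-12:30, 15:15-16:00 (subtract 3h to convert from UTC+3).
Uma in UTC: 10:15-12:30, 13:45-16:15 (subtract 6h to convert from UTC+6).
Sam in UTC: 11:15-12:30, 14:30-17:00 (subtract 7h to convert from UTC+7).
Ugo in UTC: 13:45-14:30, 14:45-15:15 (subtract 6h to convert from UTC+6).
Wei: not fully free for 15:00-16:15. Uma: free for 15:00-16:15. Sam: free for 15:00-16:15. Ugo: not fully free for 15:00-16:15.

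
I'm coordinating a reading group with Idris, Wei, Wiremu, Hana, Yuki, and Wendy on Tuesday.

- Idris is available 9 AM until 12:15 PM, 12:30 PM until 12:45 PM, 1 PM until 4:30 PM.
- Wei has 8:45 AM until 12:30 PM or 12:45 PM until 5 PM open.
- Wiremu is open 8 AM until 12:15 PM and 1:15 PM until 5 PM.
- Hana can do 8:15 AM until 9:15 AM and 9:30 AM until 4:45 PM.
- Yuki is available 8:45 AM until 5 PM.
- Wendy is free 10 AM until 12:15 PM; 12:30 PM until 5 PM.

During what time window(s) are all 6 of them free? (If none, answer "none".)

Idris ∩ Wei: 09:00-12:15, 13:00-16:30.
Idris ∩ Wei ∩ Wiremu: 09:00-12:15, 13:15-16:30.
Idris ∩ Wei ∩ Wiremu ∩ Hana: 09:00-09:15, 09:30-12:15, 13:15-16:30.
Idris ∩ Wei ∩ Wiremu ∩ Hana ∩ Yuki: 09:00-09:15, 09:30-12:15, 13:15-16:30.
Idris ∩ Wei ∩ Wiremu ∩ Hana ∩ Yuki ∩ Wendy: 10:00-12:15, 13:15-16:30.
Those are the intersection windows.

10:00-12:15, 13:15-16:30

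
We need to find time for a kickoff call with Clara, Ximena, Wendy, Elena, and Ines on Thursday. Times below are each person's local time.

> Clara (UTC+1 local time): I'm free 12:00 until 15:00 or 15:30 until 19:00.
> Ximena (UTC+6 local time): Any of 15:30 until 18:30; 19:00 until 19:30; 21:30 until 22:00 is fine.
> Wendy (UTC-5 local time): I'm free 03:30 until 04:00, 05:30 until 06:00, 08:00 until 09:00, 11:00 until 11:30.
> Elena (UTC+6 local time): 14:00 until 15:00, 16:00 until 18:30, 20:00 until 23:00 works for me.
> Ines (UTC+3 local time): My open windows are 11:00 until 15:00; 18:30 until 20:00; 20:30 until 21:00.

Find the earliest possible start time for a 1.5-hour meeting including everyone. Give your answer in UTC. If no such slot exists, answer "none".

Clara in UTC: 11:00-14:00, 14:30-18:00 (subtract 1h to convert from UTC+1).
Ximena in UTC: 09:30-12:30, 13:00-13:30, 15:30-16:00 (subtract 6h to convert from UTC+6).
Wendy in UTC: 08:30-09:00, 10:30-11:00, 13:00-14:00, 16:00-16:30 (add 5h to convert from UTC-5).
Elena in UTC: 08:00-09:00, 10:00-12:30, 14:00-17:00 (subtract 6h to convert from UTC+6).
Ines in UTC: 08:00-12:00, 15:30-17:00, 17:30-18:00 (subtract 3h to convert from UTC+3).
Clara ∩ Ximena: 11:00-12:30, 13:00-13:30, 15:30-16:00.
Clara ∩ Ximena ∩ Wendy: 13:00-13:30.
Clara ∩ Ximena ∩ Wendy ∩ Elena: ∅.
Clara ∩ Ximena ∩ Wendy ∩ Elena ∩ Ines: ∅.
There is no time when everyone is free.
No common window is at least 90 minutes long.

none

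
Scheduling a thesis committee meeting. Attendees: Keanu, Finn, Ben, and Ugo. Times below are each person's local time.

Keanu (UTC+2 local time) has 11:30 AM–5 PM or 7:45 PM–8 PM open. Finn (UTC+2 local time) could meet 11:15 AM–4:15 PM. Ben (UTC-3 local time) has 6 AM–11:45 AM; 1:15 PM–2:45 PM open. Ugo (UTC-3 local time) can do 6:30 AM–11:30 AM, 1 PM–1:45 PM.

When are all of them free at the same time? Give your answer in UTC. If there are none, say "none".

09:30-14:15

Keanu in UTC: 09:30-15:00, 17:45-18:00 (subtract 2h to convert from UTC+2).
Finn in UTC: 09:15-14:15 (subtract 2h to convert from UTC+2).
Ben in UTC: 09:00-14:45, 16:15-17:45 (add 3h to convert from UTC-3).
Ugo in UTC: 09:30-14:30, 16:00-16:45 (add 3h to convert from UTC-3).
Keanu ∩ Finn: 09:30-14:15.
Keanu ∩ Finn ∩ Ben: 09:30-14:15.
Keanu ∩ Finn ∩ Ben ∩ Ugo: 09:30-14:15.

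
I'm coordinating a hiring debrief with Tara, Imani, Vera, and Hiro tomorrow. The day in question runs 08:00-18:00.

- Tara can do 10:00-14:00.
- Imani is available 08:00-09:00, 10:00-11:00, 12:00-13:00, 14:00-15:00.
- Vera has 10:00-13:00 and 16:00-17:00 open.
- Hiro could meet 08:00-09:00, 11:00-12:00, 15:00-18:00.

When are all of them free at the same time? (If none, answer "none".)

none

Tara ∩ Imani: 10:00-11:00, 12:00-13:00.
Tara ∩ Imani ∩ Vera: 10:00-11:00, 12:00-13:00.
Tara ∩ Imani ∩ Vera ∩ Hiro: ∅.
There is no time when everyone is free.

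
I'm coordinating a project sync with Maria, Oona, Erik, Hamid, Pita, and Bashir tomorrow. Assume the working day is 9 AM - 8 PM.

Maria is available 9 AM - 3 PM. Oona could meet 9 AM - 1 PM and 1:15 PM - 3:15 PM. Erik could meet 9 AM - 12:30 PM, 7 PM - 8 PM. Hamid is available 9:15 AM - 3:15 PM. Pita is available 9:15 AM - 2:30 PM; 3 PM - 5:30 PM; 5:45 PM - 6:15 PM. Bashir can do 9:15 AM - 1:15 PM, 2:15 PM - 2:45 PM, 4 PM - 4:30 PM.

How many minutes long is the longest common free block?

Maria ∩ Oona: 09:00-13:00, 13:15-15:00.
Maria ∩ Oona ∩ Erik: 09:00-12:30.
Maria ∩ Oona ∩ Erik ∩ Hamid: 09:15-12:30.
Maria ∩ Oona ∩ Erik ∩ Hamid ∩ Pita: 09:15-12:30.
Maria ∩ Oona ∩ Erik ∩ Hamid ∩ Pita ∩ Bashir: 09:15-12:30.
The longest is 09:15-12:30 at 195 minutes.

195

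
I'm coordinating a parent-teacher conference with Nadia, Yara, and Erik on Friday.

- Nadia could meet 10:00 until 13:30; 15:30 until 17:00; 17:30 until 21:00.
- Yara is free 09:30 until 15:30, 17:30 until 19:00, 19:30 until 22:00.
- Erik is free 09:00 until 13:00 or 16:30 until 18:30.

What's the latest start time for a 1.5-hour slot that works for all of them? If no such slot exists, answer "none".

11:30

Nadia ∩ Yara: 10:00-13:30, 17:30-19:00, 19:30-21:00.
Nadia ∩ Yara ∩ Erik: 10:00-13:00, 17:30-18:30.
The last common window of at least 90 minutes is 10:00-13:00; a 90-minute meeting can start as late as 11:30 and still end by 13:00.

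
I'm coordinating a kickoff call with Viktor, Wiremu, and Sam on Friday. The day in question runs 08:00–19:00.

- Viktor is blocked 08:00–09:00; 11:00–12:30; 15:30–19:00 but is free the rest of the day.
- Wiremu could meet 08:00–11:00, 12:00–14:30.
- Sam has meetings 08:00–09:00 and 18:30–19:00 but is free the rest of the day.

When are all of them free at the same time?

09:00-11:00, 12:30-14:30

Viktor free: 09:00-11:00, 12:30-15:30 (invert busy blocks within the working day).
Wiremu free: 08:00-11:00, 12:00-14:30.
Sam free: 09:00-18:30 (invert busy blocks within the working day).
Viktor ∩ Wiremu: 09:00-11:00, 12:30-14:30.
Viktor ∩ Wiremu ∩ Sam: 09:00-11:00, 12:30-14:30.
Those are the intersection windows.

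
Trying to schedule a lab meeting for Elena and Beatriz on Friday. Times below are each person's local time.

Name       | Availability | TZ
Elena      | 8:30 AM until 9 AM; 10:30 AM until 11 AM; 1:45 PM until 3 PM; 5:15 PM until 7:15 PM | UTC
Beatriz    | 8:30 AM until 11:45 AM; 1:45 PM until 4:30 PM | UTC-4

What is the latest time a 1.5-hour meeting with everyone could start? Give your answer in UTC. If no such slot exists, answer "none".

Elena in UTC: 08:30-09:00, 10:30-11:00, 13:45-15:00, 17:15-19:15.
Beatriz in UTC: 12:30-15:45, 17:45-20:30 (add 4h to convert from UTC-4).
Elena ∩ Beatriz: 13:45-15:00, 17:45-19:15.
The last common window of at least 90 minutes is 17:45-19:15; a 90-minute meeting can start as late as 17:45 and still end by 19:15.

17:45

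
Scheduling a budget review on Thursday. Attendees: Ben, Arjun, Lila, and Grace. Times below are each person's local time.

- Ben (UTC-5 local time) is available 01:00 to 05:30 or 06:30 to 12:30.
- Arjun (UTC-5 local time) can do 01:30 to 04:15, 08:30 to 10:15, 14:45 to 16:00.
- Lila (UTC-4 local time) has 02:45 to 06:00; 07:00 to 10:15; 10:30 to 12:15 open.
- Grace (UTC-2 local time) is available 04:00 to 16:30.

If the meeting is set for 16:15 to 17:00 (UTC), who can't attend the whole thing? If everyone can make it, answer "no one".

Arjun, Lila

Ben in UTC: 06:00-10:30, 11:30-17:30 (add 5h to convert from UTC-5).
Arjun in UTC: 06:30-09:15, 13:30-15:15, 19:45-21:00 (add 5h to convert from UTC-5).
Lila in UTC: 06:45-10:00, 11:00-14:15, 14:30-16:15 (add 4h to convert from UTC-4).
Grace in UTC: 06:00-18:30 (add 2h to convert from UTC-2).
Ben: free for 16:15-17:00. Arjun: not fully free for 16:15-17:00. Lila: not fully free for 16:15-17:00. Grace: free for 16:15-17:00.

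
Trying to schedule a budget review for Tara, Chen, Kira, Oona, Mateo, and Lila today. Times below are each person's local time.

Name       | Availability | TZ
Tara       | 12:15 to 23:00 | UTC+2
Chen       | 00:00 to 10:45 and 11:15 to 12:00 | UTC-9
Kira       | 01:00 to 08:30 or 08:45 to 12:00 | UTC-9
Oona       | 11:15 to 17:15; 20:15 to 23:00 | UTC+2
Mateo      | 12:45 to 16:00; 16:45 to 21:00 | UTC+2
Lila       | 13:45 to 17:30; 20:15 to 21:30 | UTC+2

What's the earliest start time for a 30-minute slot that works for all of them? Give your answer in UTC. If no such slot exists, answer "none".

11:45

Tara in UTC: 10:15-21:00 (subtract 2h to convert from UTC+2).
Chen in UTC: 09:00-19:45, 20:15-21:00 (add 9h to convert from UTC-9).
Kira in UTC: 10:00-17:30, 17:45-21:00 (add 9h to convert from UTC-9).
Oona in UTC: 09:15-15:15, 18:15-21:00 (subtract 2h to convert from UTC+2).
Mateo in UTC: 10:45-14:00, 14:45-19:00 (subtract 2h to convert from UTC+2).
Lila in UTC: 11:45-15:30, 18:15-19:30 (subtract 2h to convert from UTC+2).
Tara ∩ Chen: 10:15-19:45, 20:15-21:00.
Tara ∩ Chen ∩ Kira: 10:15-17:30, 17:45-19:45, 20:15-21:00.
Tara ∩ Chen ∩ Kira ∩ Oona: 10:15-15:15, 18:15-19:45, 20:15-21:00.
Tara ∩ Chen ∩ Kira ∩ Oona ∩ Mateo: 10:45-14:00, 14:45-15:15, 18:15-19:00.
Tara ∩ Chen ∩ Kira ∩ Oona ∩ Mateo ∩ Lila: 11:45-14:00, 14:45-15:15, 18:15-19:00.
The first common window of at least 30 minutes is 11:45-14:00, so the earliest start is 11:45.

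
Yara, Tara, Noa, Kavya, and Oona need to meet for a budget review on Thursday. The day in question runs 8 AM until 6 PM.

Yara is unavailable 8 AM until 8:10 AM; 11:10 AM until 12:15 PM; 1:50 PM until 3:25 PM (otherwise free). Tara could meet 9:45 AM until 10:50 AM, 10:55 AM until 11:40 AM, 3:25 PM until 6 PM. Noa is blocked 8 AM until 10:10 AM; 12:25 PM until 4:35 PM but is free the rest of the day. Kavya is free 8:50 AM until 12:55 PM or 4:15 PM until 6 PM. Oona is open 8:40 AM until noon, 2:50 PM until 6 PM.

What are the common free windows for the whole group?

Yara free: 08:10-11:10, 12:15-13:50, 15:25-18:00 (invert busy blocks within the working day).
Tara free: 09:45-10:50, 10:55-11:40, 15:25-18:00.
Noa free: 10:10-12:25, 16:35-18:00 (invert busy blocks within the working day).
Kavya free: 08:50-12:55, 16:15-18:00.
Oona free: 08:40-12:00, 14:50-18:00.
Yara ∩ Tara: 09:45-10:50, 10:55-11:10, 15:25-18:00.
Yara ∩ Tara ∩ Noa: 10:10-10:50, 10:55-11:10, 16:35-18:00.
Yara ∩ Tara ∩ Noa ∩ Kavya: 10:10-10:50, 10:55-11:10, 16:35-18:00.
Yara ∩ Tara ∩ Noa ∩ Kavya ∩ Oona: 10:10-10:50, 10:55-11:10, 16:35-18:00.
So the common availability across everyone is 10:10-10:50, 10:55-11:10, 16:35-18:00.

10:10-10:50, 10:55-11:10, 16:35-18:00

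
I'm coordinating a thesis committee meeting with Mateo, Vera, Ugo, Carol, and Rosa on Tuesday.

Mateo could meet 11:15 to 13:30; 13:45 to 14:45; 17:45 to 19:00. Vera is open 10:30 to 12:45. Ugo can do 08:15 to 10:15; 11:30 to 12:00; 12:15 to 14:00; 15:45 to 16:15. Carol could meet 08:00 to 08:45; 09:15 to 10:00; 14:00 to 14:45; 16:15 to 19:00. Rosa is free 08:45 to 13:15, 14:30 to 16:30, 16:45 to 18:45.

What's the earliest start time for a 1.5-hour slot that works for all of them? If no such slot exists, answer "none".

Mateo ∩ Vera: 11:15-12:45.
Mateo ∩ Vera ∩ Ugo: 11:30-12:00, 12:15-12:45.
Mateo ∩ Vera ∩ Ugo ∩ Carol: ∅.
Mateo ∩ Vera ∩ Ugo ∩ Carol ∩ Rosa: ∅.
There is no time when everyone is free.
No common window is at least 90 minutes long.

none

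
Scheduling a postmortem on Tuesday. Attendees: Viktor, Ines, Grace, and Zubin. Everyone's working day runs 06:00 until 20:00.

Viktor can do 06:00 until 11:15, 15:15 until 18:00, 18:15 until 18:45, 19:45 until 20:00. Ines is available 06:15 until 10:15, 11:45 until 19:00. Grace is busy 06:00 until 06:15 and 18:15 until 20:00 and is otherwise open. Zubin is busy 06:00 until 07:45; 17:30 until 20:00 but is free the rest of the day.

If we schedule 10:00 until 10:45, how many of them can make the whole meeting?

3

Viktor free: 06:00-11:15, 15:15-18:00, 18:15-18:45, 19:45-20:00.
Ines free: 06:15-10:15, 11:45-19:00.
Grace free: 06:15-18:15 (invert busy blocks within the working day).
Zubin free: 07:45-17:30 (invert busy blocks within the working day).
Viktor, Grace, and Zubin can make the full 10:00-10:45 slot — that's 3.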